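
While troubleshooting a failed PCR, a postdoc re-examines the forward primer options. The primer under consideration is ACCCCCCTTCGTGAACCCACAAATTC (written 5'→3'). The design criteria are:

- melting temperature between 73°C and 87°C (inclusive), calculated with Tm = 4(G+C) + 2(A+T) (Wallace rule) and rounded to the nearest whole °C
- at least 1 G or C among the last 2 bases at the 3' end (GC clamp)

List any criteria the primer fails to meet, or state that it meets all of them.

Meets all criteria.

Base counts: A=7, T=5, G=2, C=12 (length 26).
Tm: Tm = 2·12 + 4·14 = 80°C ✓
GC clamp: 3' end TC has 1 G/C ✓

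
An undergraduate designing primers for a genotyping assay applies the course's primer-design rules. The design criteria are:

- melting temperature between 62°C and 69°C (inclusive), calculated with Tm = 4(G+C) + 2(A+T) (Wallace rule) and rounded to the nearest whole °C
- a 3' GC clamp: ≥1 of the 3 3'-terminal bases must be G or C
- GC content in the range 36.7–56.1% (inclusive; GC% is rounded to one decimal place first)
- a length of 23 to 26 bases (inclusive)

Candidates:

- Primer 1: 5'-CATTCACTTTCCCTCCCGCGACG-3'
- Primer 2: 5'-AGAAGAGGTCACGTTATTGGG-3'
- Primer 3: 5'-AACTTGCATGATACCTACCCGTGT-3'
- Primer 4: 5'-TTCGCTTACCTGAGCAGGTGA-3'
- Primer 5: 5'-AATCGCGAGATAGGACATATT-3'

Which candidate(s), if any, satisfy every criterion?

Primer 1 (23 nt, A=3 T=6 G=3 C=11): Tm = 2·9 + 4·14 = 74°C, outside 62–69°C ✗; 3' end ACG has 2 G/C ✓; GC 14/23 = 60.9%, outside 36.7–56.1% ✗; length 23 ✓ — fails.
Primer 2 (21 nt, A=6 T=5 G=8 C=2): Tm = 2·11 + 4·10 = 62°C ✓; 3' end GGG has 3 G/C ✓; GC 10/21 = 47.6% ✓; length 21, outside 23–26 ✗ — fails.
Primer 3 (24 nt, A=6 T=7 G=4 C=7): Tm = 2·13 + 4·11 = 70°C, outside 62–69°C ✗; 3' end TGT has 1 G/C ✓; GC 11/24 = 45.8% ✓; length 24 ✓ — fails.
Primer 4 (21 nt, A=4 T=6 G=6 C=5): Tm = 2·10 + 4·11 = 64°C ✓; 3' end TGA has 1 G/C ✓; GC 11/21 = 52.4% ✓; length 21, outside 23–26 ✗ — fails.
Primer 5 (21 nt, A=8 T=5 G=5 C=3): Tm = 2·13 + 4·8 = 58°C, outside 62–69°C ✗; 3' end ATT has 0 G/C, need ≥1 ✗; GC 8/21 = 38.1% ✓; length 21, outside 23–26 ✗ — fails.

None of the candidates satisfy all criteria.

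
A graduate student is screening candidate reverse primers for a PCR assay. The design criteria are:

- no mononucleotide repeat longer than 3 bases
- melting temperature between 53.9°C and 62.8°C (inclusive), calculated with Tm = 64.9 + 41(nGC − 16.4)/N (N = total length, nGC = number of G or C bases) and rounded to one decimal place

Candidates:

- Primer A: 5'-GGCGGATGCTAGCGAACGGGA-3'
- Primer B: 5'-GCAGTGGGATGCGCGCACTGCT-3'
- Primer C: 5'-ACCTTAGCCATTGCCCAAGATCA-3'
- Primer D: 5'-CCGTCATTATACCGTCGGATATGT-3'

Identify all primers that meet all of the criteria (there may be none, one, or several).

Primer A (21 nt, A=5 T=2 G=10 C=4): longest run = 3 ✓; Tm = 64.9 + 41·(14 − 16.4)/21 = 60.2°C ✓ — passes.
Primer B (22 nt, A=3 T=4 G=9 C=6): longest run = 3 ✓; Tm = 64.9 + 41·(15 − 16.4)/22 = 62.3°C ✓ — passes.
Primer C (23 nt, A=7 T=5 G=3 C=8): longest run = 3 ✓; Tm = 64.9 + 41·(11 − 16.4)/23 = 55.3°C ✓ — passes.
Primer D (24 nt, A=5 T=8 G=5 C=6): longest run = 2 ✓; Tm = 64.9 + 41·(11 − 16.4)/24 = 55.7°C ✓ — passes.

Primer A, Primer B, Primer C and Primer D.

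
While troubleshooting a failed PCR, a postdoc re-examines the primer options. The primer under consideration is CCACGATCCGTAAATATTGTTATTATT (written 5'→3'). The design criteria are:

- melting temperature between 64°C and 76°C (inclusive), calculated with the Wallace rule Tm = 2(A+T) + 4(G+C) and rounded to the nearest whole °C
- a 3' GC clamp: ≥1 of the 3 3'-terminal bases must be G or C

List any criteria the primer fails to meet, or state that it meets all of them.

Fails: GC clamp.

Base counts: A=8, T=11, G=3, C=5 (length 27).
Tm: Tm = 2·19 + 4·8 = 70°C ✓
GC clamp: 3' end ATT has 0 G/C, need ≥1 ✗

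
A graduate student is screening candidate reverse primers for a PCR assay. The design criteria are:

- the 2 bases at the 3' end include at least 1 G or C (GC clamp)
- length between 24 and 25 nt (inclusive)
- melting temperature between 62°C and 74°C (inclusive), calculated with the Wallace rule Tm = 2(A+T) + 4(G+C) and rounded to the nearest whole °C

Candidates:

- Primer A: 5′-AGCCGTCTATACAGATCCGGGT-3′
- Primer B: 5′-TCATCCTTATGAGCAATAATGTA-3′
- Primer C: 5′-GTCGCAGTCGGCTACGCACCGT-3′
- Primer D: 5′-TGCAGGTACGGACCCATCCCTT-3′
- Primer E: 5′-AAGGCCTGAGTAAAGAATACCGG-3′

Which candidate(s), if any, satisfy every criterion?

Primer A (22 nt, A=5 T=5 G=6 C=6): 3' end GT has 1 G/C ✓; length 22, outside 24–25 ✗; Tm = 2·10 + 4·12 = 68°C ✓ — fails.
Primer B (23 nt, A=8 T=8 G=3 C=4): 3' end TA has 0 G/C, need ≥1 ✗; length 23, outside 24–25 ✗; Tm = 2·16 + 4·7 = 60°C, outside 62–74°C ✗ — fails.
Primer C (22 nt, A=3 T=4 G=7 C=8): 3' end GT has 1 G/C ✓; length 22, outside 24–25 ✗; Tm = 2·7 + 4·15 = 74°C ✓ — fails.
Primer D (22 nt, A=4 T=5 G=5 C=8): 3' end TT has 0 G/C, need ≥1 ✗; length 22, outside 24–25 ✗; Tm = 2·9 + 4·13 = 70°C ✓ — fails.
Primer E (23 nt, A=9 T=3 G=7 C=4): 3' end GG has 2 G/C ✓; length 23, outside 24–25 ✗; Tm = 2·12 + 4·11 = 68°C ✓ — fails.

None of the candidates satisfy all criteria.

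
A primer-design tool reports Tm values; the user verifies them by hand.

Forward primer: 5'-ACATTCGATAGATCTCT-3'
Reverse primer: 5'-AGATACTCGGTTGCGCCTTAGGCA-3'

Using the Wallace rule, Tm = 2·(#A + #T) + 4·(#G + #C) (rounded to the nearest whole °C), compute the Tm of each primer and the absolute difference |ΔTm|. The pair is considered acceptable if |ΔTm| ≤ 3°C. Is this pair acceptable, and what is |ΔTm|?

|ΔTm| = 28°C; the pair is not acceptable.

Forward: A=5 T=6 G=2 C=4 → Tm = 2·11 + 4·6 = 46°C.
Reverse: A=5 T=6 G=7 C=6 → Tm = 2·11 + 4·13 = 74°C.
|ΔTm| = |46 − 74| = 28°C, > 3°C.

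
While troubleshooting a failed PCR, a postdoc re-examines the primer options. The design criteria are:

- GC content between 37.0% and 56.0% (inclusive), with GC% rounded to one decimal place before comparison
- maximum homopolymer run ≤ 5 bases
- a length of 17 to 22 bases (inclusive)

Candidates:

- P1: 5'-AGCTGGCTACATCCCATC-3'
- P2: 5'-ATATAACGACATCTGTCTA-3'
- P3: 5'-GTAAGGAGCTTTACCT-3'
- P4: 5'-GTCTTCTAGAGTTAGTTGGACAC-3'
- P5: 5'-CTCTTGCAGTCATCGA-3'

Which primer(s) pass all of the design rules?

P1 only.

P1 (18 nt, A=4 T=4 G=3 C=7): GC 10/18 = 55.6% ✓; longest run = 3 ✓; length 18 ✓ — passes.
P2 (19 nt, A=7 T=6 G=2 C=4): GC 6/19 = 31.6%, outside 37.0–56.0% ✗; longest run = 2 ✓; length 19 ✓ — fails.
P3 (16 nt, A=4 T=5 G=4 C=3): GC 7/16 = 43.8% ✓; longest run = 3 ✓; length 16, outside 17–22 ✗ — fails.
P4 (23 nt, A=5 T=8 G=6 C=4): GC 10/23 = 43.5% ✓; longest run = 2 ✓; length 23, outside 17–22 ✗ — fails.
P5 (16 nt, A=3 T=5 G=3 C=5): GC 8/16 = 50.0% ✓; longest run = 2 ✓; length 16, outside 17–22 ✗ — fails.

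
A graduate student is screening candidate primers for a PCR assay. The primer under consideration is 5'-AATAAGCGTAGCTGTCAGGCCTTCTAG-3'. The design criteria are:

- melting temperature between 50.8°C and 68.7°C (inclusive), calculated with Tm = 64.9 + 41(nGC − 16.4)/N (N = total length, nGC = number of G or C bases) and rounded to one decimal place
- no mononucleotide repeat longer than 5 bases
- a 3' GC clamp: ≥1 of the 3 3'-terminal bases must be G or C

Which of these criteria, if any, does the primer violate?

Base counts: A=7, T=7, G=7, C=6 (length 27).
Tm: Tm = 64.9 + 41·(13 − 16.4)/27 = 59.7°C ✓
homopolymer run: longest run = 2 ✓
GC clamp: 3' end TAG has 1 G/C ✓

Meets all criteria.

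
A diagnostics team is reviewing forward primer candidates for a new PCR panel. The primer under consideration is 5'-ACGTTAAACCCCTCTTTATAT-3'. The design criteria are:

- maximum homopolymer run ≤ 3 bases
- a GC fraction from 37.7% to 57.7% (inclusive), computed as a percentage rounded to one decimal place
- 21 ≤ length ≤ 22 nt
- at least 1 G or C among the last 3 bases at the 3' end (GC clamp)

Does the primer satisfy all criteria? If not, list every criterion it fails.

Fails: homopolymer run, GC content, GC clamp.

Base counts: A=6, T=8, G=1, C=6 (length 21).
homopolymer run: longest run = 4, exceeds 3 ✗
GC content: GC 7/21 = 33.3%, outside 37.7–57.7% ✗
length: length 21 ✓
GC clamp: 3' end TAT has 0 G/C, need ≥1 ✗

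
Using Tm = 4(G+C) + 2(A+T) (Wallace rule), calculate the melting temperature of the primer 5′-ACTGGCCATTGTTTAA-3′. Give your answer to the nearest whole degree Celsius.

44°C

Base counts: A=4, T=6, G=3, C=3 (length 16).
Tm = 2·(4+6) + 4·(3+3) = 2·10 + 4·6 = 20 + 24 = 44°C.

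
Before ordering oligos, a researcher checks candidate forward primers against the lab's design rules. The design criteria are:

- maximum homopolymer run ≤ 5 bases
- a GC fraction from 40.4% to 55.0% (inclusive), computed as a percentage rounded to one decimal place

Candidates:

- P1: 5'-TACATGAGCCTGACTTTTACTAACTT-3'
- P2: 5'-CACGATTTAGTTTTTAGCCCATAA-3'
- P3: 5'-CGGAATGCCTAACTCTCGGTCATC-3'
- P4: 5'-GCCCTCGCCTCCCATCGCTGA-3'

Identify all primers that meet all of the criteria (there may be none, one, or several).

P3 only.

P1 (26 nt, A=7 T=10 G=3 C=6): longest run = 4 ✓; GC 9/26 = 34.6%, outside 40.4–55.0% ✗ — fails.
P2 (24 nt, A=7 T=9 G=3 C=5): longest run = 5 ✓; GC 8/24 = 33.3%, outside 40.4–55.0% ✗ — fails.
P3 (24 nt, A=5 T=6 G=5 C=8): longest run = 2 ✓; GC 13/24 = 54.2% ✓ — passes.
P4 (21 nt, A=2 T=4 G=4 C=11): longest run = 3 ✓; GC 15/21 = 71.4%, outside 40.4–55.0% ✗ — fails.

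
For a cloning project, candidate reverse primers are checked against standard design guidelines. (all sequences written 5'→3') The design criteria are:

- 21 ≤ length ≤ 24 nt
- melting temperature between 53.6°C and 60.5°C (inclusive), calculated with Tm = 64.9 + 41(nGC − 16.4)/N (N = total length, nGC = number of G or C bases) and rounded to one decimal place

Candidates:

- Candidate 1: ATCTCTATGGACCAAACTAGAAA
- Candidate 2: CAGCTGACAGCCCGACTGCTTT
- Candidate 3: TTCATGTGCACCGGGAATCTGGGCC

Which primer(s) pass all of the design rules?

Candidate 2 only.

Candidate 1 (23 nt, A=10 T=5 G=3 C=5): length 23 ✓; Tm = 64.9 + 41·(8 − 16.4)/23 = 49.9°C, outside 53.6–60.5°C ✗ — fails.
Candidate 2 (22 nt, A=4 T=5 G=5 C=8): length 22 ✓; Tm = 64.9 + 41·(13 − 16.4)/22 = 58.6°C ✓ — passes.
Candidate 3 (25 nt, A=4 T=6 G=8 C=7): length 25, outside 21–24 ✗; Tm = 64.9 + 41·(15 − 16.4)/25 = 62.6°C, outside 53.6–60.5°C ✗ — fails.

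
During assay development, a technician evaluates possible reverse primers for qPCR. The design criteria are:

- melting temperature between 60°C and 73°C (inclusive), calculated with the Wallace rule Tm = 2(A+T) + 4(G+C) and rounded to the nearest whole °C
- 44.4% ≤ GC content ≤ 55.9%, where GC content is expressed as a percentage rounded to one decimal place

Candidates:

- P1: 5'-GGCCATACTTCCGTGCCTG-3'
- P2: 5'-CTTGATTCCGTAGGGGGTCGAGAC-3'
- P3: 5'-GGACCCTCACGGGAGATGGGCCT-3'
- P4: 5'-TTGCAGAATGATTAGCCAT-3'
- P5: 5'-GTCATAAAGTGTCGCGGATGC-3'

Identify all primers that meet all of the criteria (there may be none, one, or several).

P1 (19 nt, A=2 T=5 G=5 C=7): Tm = 2·7 + 4·12 = 62°C ✓; GC 12/19 = 63.2%, outside 44.4–55.9% ✗ — fails.
P2 (24 nt, A=4 T=6 G=9 C=5): Tm = 2·10 + 4·14 = 76°C, outside 60–73°C ✗; GC 14/24 = 58.3%, outside 44.4–55.9% ✗ — fails.
P3 (23 nt, A=4 T=3 G=9 C=7): Tm = 2·7 + 4·16 = 78°C, outside 60–73°C ✗; GC 16/23 = 69.6%, outside 44.4–55.9% ✗ — fails.
P4 (19 nt, A=6 T=6 G=4 C=3): Tm = 2·12 + 4·7 = 52°C, outside 60–73°C ✗; GC 7/19 = 36.8%, outside 44.4–55.9% ✗ — fails.
P5 (21 nt, A=5 T=5 G=7 C=4): Tm = 2·10 + 4·11 = 64°C ✓; GC 11/21 = 52.4% ✓ — passes.

P5 only.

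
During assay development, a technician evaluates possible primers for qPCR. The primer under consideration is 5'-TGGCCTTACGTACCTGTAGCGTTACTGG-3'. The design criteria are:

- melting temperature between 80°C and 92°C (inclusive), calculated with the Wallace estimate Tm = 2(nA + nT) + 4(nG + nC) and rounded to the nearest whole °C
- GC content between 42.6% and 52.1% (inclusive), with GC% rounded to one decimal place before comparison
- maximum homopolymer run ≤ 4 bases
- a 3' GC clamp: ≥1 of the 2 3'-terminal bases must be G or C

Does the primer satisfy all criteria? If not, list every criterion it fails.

Fails: GC content.

Base counts: A=4, T=9, G=8, C=7 (length 28).
Tm: Tm = 2·13 + 4·15 = 86°C ✓
GC content: GC 15/28 = 53.6%, outside 42.6–52.1% ✗
homopolymer run: longest run = 2 ✓
GC clamp: 3' end GG has 2 G/C ✓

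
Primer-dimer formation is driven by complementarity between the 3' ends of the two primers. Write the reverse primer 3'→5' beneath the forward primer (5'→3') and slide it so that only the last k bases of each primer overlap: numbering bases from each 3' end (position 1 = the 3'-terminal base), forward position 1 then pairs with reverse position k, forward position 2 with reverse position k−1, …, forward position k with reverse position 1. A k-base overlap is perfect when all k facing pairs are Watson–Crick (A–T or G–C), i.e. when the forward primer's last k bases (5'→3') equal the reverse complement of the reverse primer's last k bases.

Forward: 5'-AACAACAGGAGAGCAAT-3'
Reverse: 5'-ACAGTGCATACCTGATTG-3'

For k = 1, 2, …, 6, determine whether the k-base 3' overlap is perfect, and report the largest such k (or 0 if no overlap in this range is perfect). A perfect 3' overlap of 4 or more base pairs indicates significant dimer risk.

Longest perfect overlap: 4 complementary base pairs; significant dimer risk (threshold 4).

Last 6 bases (5'→3') — forward …AGCAAT, reverse …TGATTG.
Reverse complement of the reverse primer's last 6 bases: CAATCA; its first k bases are the reverse complement of the reverse primer's last k bases, so a perfect k-base overlap needs the forward primer's last k bases to equal them.
Comparing (forward last k vs required): k=1: T vs C ✗; k=2: AT vs CA ✗; k=3: AAT vs CAA ✗; k=4: CAAT vs CAAT ✓; k=5: GCAAT vs CAATC ✗; k=6: AGCAAT vs CAATCA ✗.
Only k = 4 is perfect, so the longest perfect 3' overlap is 4.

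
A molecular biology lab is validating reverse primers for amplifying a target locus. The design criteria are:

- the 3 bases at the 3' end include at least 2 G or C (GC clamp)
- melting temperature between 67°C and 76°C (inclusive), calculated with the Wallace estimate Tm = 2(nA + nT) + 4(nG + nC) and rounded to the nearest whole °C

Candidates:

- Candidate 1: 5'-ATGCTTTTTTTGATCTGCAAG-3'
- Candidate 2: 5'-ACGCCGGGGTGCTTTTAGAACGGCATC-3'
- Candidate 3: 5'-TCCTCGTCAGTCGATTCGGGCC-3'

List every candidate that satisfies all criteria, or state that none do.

Candidate 3 only.

Candidate 1 (21 nt, A=4 T=10 G=4 C=3): 3' end AAG has 1 G/C, need ≥2 ✗; Tm = 2·14 + 4·7 = 56°C, outside 67–76°C ✗ — fails.
Candidate 2 (27 nt, A=5 T=6 G=9 C=7): 3' end ATC has 1 G/C, need ≥2 ✗; Tm = 2·11 + 4·16 = 86°C, outside 67–76°C ✗ — fails.
Candidate 3 (22 nt, A=2 T=6 G=6 C=8): 3' end GCC has 3 G/C ✓; Tm = 2·8 + 4·14 = 72°C ✓ — passes.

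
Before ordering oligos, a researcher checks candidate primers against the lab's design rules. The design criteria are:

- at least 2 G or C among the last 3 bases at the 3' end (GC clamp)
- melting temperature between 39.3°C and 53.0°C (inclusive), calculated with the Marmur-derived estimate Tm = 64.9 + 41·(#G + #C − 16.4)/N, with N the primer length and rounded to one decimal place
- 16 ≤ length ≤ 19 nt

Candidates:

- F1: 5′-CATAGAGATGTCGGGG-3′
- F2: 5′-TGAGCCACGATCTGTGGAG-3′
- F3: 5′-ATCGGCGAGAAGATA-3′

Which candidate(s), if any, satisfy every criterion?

F1 only.

F1 (16 nt, A=4 T=3 G=7 C=2): 3' end GGG has 3 G/C ✓; Tm = 64.9 + 41·(9 − 16.4)/16 = 45.9°C ✓; length 16 ✓ — passes.
F2 (19 nt, A=4 T=4 G=7 C=4): 3' end GAG has 2 G/C ✓; Tm = 64.9 + 41·(11 − 16.4)/19 = 53.2°C, outside 39.3–53.0°C ✗; length 19 ✓ — fails.
F3 (15 nt, A=6 T=2 G=5 C=2): 3' end ATA has 0 G/C, need ≥2 ✗; Tm = 64.9 + 41·(7 − 16.4)/15 = 39.2°C, outside 39.3–53.0°C ✗; length 15, outside 16–19 ✗ — fails.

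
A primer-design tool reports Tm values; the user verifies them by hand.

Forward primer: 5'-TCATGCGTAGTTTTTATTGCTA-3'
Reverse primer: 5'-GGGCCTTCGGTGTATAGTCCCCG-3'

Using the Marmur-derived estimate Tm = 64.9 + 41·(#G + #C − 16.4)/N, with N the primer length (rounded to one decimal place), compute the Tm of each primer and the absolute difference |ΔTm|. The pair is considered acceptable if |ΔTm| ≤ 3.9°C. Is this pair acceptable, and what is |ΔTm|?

|ΔTm| = 15.0°C; the pair is not acceptable.

Forward: G+C = 7, N = 22 → Tm = 64.9 + 41·(7 − 16.4)/22 = 47.4°C.
Reverse: G+C = 15, N = 23 → Tm = 64.9 + 41·(15 − 16.4)/23 = 62.4°C.
|ΔTm| = |47.4 − 62.4| = 15.0°C, > 3.9°C.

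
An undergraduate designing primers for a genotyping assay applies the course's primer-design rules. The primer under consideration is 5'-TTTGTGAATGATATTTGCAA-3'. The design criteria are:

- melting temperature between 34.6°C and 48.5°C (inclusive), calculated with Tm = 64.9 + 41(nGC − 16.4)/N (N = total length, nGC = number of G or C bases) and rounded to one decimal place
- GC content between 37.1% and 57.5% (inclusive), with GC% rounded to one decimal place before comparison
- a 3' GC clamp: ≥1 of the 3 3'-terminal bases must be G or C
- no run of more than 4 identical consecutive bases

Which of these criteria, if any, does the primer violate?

Fails: GC content.

Base counts: A=6, T=9, G=4, C=1 (length 20).
Tm: Tm = 64.9 + 41·(5 − 16.4)/20 = 41.5°C ✓
GC content: GC 5/20 = 25.0%, outside 37.1–57.5% ✗
GC clamp: 3' end CAA has 1 G/C ✓
homopolymer run: longest run = 3 ✓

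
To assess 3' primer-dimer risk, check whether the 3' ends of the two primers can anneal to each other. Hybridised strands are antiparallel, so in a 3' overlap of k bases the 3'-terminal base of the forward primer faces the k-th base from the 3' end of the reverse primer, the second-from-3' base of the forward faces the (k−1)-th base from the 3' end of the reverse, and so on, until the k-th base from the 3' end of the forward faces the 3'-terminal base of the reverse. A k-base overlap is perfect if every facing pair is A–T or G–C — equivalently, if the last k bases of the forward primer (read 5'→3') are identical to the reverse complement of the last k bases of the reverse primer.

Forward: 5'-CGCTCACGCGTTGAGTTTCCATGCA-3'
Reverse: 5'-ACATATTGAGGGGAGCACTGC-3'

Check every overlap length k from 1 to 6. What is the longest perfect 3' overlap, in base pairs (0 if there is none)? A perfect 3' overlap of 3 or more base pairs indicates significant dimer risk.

Longest perfect overlap: 3 complementary base pairs; significant dimer risk (threshold 3).

Last 6 bases (5'→3') — forward …CATGCA, reverse …CACTGC.
Reverse complement of the reverse primer's last 6 bases: GCAGTG; its first k bases are the reverse complement of the reverse primer's last k bases, so a perfect k-base overlap needs the forward primer's last k bases to equal them.
Comparing (forward last k vs required): k=1: A vs G ✗; k=2: CA vs GC ✗; k=3: GCA vs GCA ✓; k=4: TGCA vs GCAG ✗; k=5: ATGCA vs GCAGT ✗; k=6: CATGCA vs GCAGTG ✗.
Only k = 3 is perfect, so the longest perfect 3' overlap is 3.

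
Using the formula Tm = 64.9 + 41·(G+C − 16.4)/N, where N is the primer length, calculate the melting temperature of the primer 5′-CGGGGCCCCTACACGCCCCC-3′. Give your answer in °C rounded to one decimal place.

Base counts: A=2, T=1, G=5, C=12; G+C = 17, N = 20.
Tm = 64.9 + 41·(17 − 16.4)/20 = 64.9 + 24.60/20 = 66.1°C.

66.1°C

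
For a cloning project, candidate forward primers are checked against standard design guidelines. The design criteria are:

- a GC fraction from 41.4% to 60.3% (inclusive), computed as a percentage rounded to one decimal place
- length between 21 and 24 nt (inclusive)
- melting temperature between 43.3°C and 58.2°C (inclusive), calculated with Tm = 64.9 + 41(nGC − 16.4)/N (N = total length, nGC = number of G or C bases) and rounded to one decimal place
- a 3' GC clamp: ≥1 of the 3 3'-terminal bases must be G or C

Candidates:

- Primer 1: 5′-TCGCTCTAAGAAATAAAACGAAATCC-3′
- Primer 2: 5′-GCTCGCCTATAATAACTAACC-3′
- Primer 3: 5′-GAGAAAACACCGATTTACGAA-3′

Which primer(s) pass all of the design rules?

Primer 2 only.

Primer 1 (26 nt, A=12 T=5 G=3 C=6): GC 9/26 = 34.6%, outside 41.4–60.3% ✗; length 26, outside 21–24 ✗; Tm = 64.9 + 41·(9 − 16.4)/26 = 53.2°C ✓; 3' end TCC has 2 G/C ✓ — fails.
Primer 2 (21 nt, A=7 T=5 G=2 C=7): GC 9/21 = 42.9% ✓; length 21 ✓; Tm = 64.9 + 41·(9 − 16.4)/21 = 50.5°C ✓; 3' end ACC has 2 G/C ✓ — passes.
Primer 3 (21 nt, A=10 T=3 G=4 C=4): GC 8/21 = 38.1%, outside 41.4–60.3% ✗; length 21 ✓; Tm = 64.9 + 41·(8 − 16.4)/21 = 48.5°C ✓; 3' end GAA has 1 G/C ✓ — fails.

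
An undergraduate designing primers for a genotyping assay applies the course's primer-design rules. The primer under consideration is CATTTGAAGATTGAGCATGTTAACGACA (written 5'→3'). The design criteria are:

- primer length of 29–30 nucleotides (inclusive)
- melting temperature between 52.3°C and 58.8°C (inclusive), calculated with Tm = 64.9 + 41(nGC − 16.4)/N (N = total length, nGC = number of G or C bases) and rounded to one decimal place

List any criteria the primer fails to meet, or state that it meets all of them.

Fails: length.

Base counts: A=10, T=8, G=6, C=4 (length 28).
length: length 28, outside 29–30 ✗
Tm: Tm = 64.9 + 41·(10 − 16.4)/28 = 55.5°C ✓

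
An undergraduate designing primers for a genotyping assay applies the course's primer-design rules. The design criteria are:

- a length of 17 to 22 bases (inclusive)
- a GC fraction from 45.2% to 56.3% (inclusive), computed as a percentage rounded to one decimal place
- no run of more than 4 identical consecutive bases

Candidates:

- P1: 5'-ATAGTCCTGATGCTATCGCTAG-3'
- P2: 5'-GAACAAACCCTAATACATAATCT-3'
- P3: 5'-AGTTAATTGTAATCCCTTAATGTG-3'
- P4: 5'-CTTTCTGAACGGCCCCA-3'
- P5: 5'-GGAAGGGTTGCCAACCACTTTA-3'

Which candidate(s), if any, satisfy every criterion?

P1 (22 nt, A=5 T=7 G=5 C=5): length 22 ✓; GC 10/22 = 45.5% ✓; longest run = 2 ✓ — passes.
P2 (23 nt, A=11 T=5 G=1 C=6): length 23, outside 17–22 ✗; GC 7/23 = 30.4%, outside 45.2–56.3% ✗; longest run = 3 ✓ — fails.
P3 (24 nt, A=7 T=10 G=4 C=3): length 24, outside 17–22 ✗; GC 7/24 = 29.2%, outside 45.2–56.3% ✗; longest run = 3 ✓ — fails.
P4 (17 nt, A=3 T=4 G=3 C=7): length 17 ✓; GC 10/17 = 58.8%, outside 45.2–56.3% ✗; longest run = 4 ✓ — fails.
P5 (22 nt, A=6 T=5 G=6 C=5): length 22 ✓; GC 11/22 = 50.0% ✓; longest run = 3 ✓ — passes.

P1 and P5.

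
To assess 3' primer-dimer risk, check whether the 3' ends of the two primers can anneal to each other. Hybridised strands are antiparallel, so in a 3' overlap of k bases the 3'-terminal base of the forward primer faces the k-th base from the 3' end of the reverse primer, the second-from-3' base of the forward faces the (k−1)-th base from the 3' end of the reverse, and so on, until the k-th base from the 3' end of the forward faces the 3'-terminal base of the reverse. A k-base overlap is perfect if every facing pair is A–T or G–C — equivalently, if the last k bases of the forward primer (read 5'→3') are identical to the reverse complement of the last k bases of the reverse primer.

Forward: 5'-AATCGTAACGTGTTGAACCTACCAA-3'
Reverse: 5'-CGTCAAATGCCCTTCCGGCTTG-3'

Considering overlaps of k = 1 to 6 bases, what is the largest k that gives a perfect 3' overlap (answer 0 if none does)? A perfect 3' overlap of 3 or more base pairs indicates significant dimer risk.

Longest perfect overlap: 3 complementary base pairs; significant dimer risk (threshold 3).

Last 6 bases (5'→3') — forward …TACCAA, reverse …GGCTTG.
Reverse complement of the reverse primer's last 6 bases: CAAGCC; its first k bases are the reverse complement of the reverse primer's last k bases, so a perfect k-base overlap needs the forward primer's last k bases to equal them.
Comparing (forward last k vs required): k=1: A vs C ✗; k=2: AA vs CA ✗; k=3: CAA vs CAA ✓; k=4: CCAA vs CAAG ✗; k=5: ACCAA vs CAAGC ✗; k=6: TACCAA vs CAAGCC ✗.
Only k = 3 is perfect, so the longest perfect 3' overlap is 3.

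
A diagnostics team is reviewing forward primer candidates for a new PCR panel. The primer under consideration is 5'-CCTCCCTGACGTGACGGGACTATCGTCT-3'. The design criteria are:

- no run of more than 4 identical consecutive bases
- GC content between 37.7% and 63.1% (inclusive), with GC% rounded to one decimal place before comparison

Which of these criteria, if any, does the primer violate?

Base counts: A=4, T=7, G=7, C=10 (length 28).
homopolymer run: longest run = 3 ✓
GC content: GC 17/28 = 60.7% ✓

Meets all criteria.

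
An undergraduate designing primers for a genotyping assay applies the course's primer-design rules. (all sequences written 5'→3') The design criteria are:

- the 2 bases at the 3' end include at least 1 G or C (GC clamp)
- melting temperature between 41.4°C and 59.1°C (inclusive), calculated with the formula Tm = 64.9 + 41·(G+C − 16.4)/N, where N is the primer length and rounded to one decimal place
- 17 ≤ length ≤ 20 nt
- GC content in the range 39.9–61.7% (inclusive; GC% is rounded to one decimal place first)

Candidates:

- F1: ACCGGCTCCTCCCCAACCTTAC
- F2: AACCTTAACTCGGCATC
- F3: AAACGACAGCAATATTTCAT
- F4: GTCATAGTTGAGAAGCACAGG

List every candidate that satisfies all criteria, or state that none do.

F2 only.

F1 (22 nt, A=4 T=4 G=2 C=12): 3' end AC has 1 G/C ✓; Tm = 64.9 + 41·(14 − 16.4)/22 = 60.4°C, outside 41.4–59.1°C ✗; length 22, outside 17–20 ✗; GC 14/22 = 63.6%, outside 39.9–61.7% ✗ — fails.
F2 (17 nt, A=5 T=4 G=2 C=6): 3' end TC has 1 G/C ✓; Tm = 64.9 + 41·(8 − 16.4)/17 = 44.6°C ✓; length 17 ✓; GC 8/17 = 47.1% ✓ — passes.
F3 (20 nt, A=9 T=5 G=2 C=4): 3' end AT has 0 G/C, need ≥1 ✗; Tm = 64.9 + 41·(6 − 16.4)/20 = 43.6°C ✓; length 20 ✓; GC 6/20 = 30.0%, outside 39.9–61.7% ✗ — fails.
F4 (21 nt, A=7 T=4 G=7 C=3): 3' end GG has 2 G/C ✓; Tm = 64.9 + 41·(10 − 16.4)/21 = 52.4°C ✓; length 21, outside 17–20 ✗; GC 10/21 = 47.6% ✓ — fails.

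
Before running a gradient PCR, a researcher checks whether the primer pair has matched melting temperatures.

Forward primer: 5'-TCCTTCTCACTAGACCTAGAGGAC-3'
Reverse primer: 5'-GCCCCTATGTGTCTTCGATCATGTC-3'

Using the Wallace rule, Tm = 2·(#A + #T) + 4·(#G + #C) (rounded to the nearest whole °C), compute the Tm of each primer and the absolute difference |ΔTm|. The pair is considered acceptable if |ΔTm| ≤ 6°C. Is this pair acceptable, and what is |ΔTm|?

|ΔTm| = 4°C; the pair is acceptable.

Forward: A=6 T=6 G=4 C=8 → Tm = 2·12 + 4·12 = 72°C.
Reverse: A=3 T=9 G=5 C=8 → Tm = 2·12 + 4·13 = 76°C.
|ΔTm| = |72 − 76| = 4°C, ≤ 6°C.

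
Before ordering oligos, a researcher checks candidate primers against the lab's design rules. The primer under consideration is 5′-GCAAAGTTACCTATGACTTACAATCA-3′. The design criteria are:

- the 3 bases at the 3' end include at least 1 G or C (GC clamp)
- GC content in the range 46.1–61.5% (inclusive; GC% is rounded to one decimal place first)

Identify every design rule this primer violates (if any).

Base counts: A=10, T=7, G=3, C=6 (length 26).
GC clamp: 3' end TCA has 1 G/C ✓
GC content: GC 9/26 = 34.6%, outside 46.1–61.5% ✗

Fails: GC content.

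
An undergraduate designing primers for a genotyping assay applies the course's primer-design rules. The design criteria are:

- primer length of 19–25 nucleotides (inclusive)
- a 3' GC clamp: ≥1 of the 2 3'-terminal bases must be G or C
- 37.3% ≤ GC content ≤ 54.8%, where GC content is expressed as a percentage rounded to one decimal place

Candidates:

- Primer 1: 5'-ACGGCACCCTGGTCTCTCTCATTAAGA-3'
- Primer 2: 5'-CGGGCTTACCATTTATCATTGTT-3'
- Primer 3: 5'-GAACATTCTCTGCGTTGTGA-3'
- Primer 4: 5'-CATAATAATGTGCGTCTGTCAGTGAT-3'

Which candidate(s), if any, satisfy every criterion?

Primer 1 (27 nt, A=6 T=7 G=5 C=9): length 27, outside 19–25 ✗; 3' end GA has 1 G/C ✓; GC 14/27 = 51.9% ✓ — fails.
Primer 2 (23 nt, A=4 T=10 G=4 C=5): length 23 ✓; 3' end TT has 0 G/C, need ≥1 ✗; GC 9/23 = 39.1% ✓ — fails.
Primer 3 (20 nt, A=4 T=7 G=5 C=4): length 20 ✓; 3' end GA has 1 G/C ✓; GC 9/20 = 45.0% ✓ — passes.
Primer 4 (26 nt, A=7 T=9 G=6 C=4): length 26, outside 19–25 ✗; 3' end AT has 0 G/C, need ≥1 ✗; GC 10/26 = 38.5% ✓ — fails.

Primer 3 only.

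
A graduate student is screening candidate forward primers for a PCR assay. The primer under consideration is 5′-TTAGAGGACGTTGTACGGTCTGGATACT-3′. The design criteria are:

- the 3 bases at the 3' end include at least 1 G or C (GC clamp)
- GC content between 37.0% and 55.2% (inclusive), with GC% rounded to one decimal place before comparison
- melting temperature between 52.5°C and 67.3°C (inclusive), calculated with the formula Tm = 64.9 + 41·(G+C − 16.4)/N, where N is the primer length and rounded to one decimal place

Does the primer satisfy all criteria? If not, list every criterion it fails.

Base counts: A=6, T=9, G=9, C=4 (length 28).
GC clamp: 3' end ACT has 1 G/C ✓
GC content: GC 13/28 = 46.4% ✓
Tm: Tm = 64.9 + 41·(13 − 16.4)/28 = 59.9°C ✓

Meets all criteria.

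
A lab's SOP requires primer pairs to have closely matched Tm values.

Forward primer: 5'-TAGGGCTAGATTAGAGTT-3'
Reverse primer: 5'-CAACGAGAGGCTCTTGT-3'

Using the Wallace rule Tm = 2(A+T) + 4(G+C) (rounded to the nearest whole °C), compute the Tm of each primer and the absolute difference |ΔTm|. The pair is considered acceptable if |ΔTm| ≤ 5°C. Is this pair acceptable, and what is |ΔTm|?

Forward: A=5 T=6 G=6 C=1 → Tm = 2·11 + 4·7 = 50°C.
Reverse: A=4 T=4 G=5 C=4 → Tm = 2·8 + 4·9 = 52°C.
|ΔTm| = |50 − 52| = 2°C, ≤ 5°C.

|ΔTm| = 2°C; the pair is acceptable.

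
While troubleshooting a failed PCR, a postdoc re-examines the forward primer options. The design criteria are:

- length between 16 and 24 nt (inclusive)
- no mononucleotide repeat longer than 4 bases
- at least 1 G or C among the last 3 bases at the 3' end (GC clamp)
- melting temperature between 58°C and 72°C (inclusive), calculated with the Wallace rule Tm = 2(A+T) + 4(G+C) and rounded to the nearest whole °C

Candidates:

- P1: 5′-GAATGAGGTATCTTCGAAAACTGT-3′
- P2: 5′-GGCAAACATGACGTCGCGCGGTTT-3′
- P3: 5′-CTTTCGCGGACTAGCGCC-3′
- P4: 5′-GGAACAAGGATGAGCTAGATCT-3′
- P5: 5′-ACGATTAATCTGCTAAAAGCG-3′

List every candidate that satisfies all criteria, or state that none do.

P1, P3, P4 and P5.

P1 (24 nt, A=8 T=7 G=6 C=3): length 24 ✓; longest run = 4 ✓; 3' end TGT has 1 G/C ✓; Tm = 2·15 + 4·9 = 66°C ✓ — passes.
P2 (24 nt, A=5 T=5 G=8 C=6): length 24 ✓; longest run = 3 ✓; 3' end TTT has 0 G/C, need ≥1 ✗; Tm = 2·10 + 4·14 = 76°C, outside 58–72°C ✗ — fails.
P3 (18 nt, A=2 T=4 G=5 C=7): length 18 ✓; longest run = 3 ✓; 3' end GCC has 3 G/C ✓; Tm = 2·6 + 4·12 = 60°C ✓ — passes.
P4 (22 nt, A=8 T=4 G=7 C=3): length 22 ✓; longest run = 2 ✓; 3' end TCT has 1 G/C ✓; Tm = 2·12 + 4·10 = 64°C ✓ — passes.
P5 (21 nt, A=8 T=5 G=4 C=4): length 21 ✓; longest run = 4 ✓; 3' end GCG has 3 G/C ✓; Tm = 2·13 + 4·8 = 58°C ✓ — passes.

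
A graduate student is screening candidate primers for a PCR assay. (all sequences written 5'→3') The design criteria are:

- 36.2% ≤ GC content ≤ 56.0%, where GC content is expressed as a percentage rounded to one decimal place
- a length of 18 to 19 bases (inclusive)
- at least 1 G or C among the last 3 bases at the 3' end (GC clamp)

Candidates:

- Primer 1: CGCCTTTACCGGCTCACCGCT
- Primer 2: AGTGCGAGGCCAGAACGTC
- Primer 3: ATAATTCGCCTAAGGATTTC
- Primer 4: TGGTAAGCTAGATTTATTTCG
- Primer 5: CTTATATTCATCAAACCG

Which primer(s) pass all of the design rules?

Primer 1 (21 nt, A=2 T=5 G=4 C=10): GC 14/21 = 66.7%, outside 36.2–56.0% ✗; length 21, outside 18–19 ✗; 3' end GCT has 2 G/C ✓ — fails.
Primer 2 (19 nt, A=5 T=2 G=7 C=5): GC 12/19 = 63.2%, outside 36.2–56.0% ✗; length 19 ✓; 3' end GTC has 2 G/C ✓ — fails.
Primer 3 (20 nt, A=6 T=7 G=3 C=4): GC 7/20 = 35.0%, outside 36.2–56.0% ✗; length 20, outside 18–19 ✗; 3' end TTC has 1 G/C ✓ — fails.
Primer 4 (21 nt, A=5 T=9 G=5 C=2): GC 7/21 = 33.3%, outside 36.2–56.0% ✗; length 21, outside 18–19 ✗; 3' end TCG has 2 G/C ✓ — fails.
Primer 5 (18 nt, A=6 T=6 G=1 C=5): GC 6/18 = 33.3%, outside 36.2–56.0% ✗; length 18 ✓; 3' end CCG has 3 G/C ✓ — fails.

None of the candidates satisfy all criteria.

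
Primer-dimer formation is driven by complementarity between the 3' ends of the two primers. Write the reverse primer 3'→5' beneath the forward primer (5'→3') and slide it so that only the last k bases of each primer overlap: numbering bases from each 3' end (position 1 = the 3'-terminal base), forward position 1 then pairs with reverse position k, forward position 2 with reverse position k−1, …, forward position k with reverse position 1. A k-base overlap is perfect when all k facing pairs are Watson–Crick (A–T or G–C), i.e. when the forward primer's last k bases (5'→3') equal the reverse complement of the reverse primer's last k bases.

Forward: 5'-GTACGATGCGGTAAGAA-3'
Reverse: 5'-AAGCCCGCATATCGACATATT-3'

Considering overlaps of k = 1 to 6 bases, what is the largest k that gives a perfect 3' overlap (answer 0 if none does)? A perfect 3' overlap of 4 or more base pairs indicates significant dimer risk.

Longest perfect overlap: 2 complementary base pairs; below the dimer-risk threshold (threshold 4).

Last 6 bases (5'→3') — forward …TAAGAA, reverse …CATATT.
Reverse complement of the reverse primer's last 6 bases: AATATG; its first k bases are the reverse complement of the reverse primer's last k bases, so a perfect k-base overlap needs the forward primer's last k bases to equal them.
Comparing (forward last k vs required): k=1: A vs A ✓; k=2: AA vs AA ✓; k=3: GAA vs AAT ✗; k=4: AGAA vs AATA ✗; k=5: AAGAA vs AATAT ✗; k=6: TAAGAA vs AATATG ✗.
Perfect overlaps at k = 1, 2; the largest is 2.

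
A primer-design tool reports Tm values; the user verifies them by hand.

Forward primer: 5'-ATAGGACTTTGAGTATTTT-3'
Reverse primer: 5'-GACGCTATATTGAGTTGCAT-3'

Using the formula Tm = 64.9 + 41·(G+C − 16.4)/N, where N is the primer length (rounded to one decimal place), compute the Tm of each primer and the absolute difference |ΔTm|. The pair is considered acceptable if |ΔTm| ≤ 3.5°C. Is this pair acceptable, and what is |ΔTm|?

|ΔTm| = 7.4°C; the pair is not acceptable.

Forward: G+C = 5, N = 19 → Tm = 64.9 + 41·(5 − 16.4)/19 = 40.3°C.
Reverse: G+C = 8, N = 20 → Tm = 64.9 + 41·(8 − 16.4)/20 = 47.7°C.
|ΔTm| = |40.3 − 47.7| = 7.4°C, > 3.5°C.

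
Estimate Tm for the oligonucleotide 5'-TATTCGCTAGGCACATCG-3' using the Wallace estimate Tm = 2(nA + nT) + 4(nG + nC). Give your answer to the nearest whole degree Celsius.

54°C

Base counts: A=4, T=5, G=4, C=5 (length 18).
Tm = 2·(4+5) + 4·(4+5) = 2·9 + 4·9 = 18 + 36 = 54°C.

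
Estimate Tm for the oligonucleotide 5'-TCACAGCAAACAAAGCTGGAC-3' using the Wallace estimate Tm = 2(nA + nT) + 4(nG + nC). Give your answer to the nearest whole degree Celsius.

62°C

Base counts: A=9, T=2, G=4, C=6 (length 21).
Tm = 2·(9+2) + 4·(4+6) = 2·11 + 4·10 = 22 + 40 = 62°C.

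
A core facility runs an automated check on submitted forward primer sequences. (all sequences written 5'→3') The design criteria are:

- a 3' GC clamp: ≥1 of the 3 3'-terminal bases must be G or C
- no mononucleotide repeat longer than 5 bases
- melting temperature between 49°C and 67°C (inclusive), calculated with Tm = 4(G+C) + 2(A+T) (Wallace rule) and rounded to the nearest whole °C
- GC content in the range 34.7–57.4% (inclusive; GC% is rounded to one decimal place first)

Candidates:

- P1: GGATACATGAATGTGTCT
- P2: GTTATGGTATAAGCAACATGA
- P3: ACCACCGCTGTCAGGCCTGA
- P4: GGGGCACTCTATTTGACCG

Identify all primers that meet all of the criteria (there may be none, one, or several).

P1 (18 nt, A=5 T=6 G=5 C=2): 3' end TCT has 1 G/C ✓; longest run = 2 ✓; Tm = 2·11 + 4·7 = 50°C ✓; GC 7/18 = 38.9% ✓ — passes.
P2 (21 nt, A=8 T=6 G=5 C=2): 3' end TGA has 1 G/C ✓; longest run = 2 ✓; Tm = 2·14 + 4·7 = 56°C ✓; GC 7/21 = 33.3%, outside 34.7–57.4% ✗ — fails.
P3 (20 nt, A=4 T=3 G=5 C=8): 3' end TGA has 1 G/C ✓; longest run = 2 ✓; Tm = 2·7 + 4·13 = 66°C ✓; GC 13/20 = 65.0%, outside 34.7–57.4% ✗ — fails.
P4 (19 nt, A=3 T=5 G=6 C=5): 3' end CCG has 3 G/C ✓; longest run = 4 ✓; Tm = 2·8 + 4·11 = 60°C ✓; GC 11/19 = 57.9%, outside 34.7–57.4% ✗ — fails.

P1 only.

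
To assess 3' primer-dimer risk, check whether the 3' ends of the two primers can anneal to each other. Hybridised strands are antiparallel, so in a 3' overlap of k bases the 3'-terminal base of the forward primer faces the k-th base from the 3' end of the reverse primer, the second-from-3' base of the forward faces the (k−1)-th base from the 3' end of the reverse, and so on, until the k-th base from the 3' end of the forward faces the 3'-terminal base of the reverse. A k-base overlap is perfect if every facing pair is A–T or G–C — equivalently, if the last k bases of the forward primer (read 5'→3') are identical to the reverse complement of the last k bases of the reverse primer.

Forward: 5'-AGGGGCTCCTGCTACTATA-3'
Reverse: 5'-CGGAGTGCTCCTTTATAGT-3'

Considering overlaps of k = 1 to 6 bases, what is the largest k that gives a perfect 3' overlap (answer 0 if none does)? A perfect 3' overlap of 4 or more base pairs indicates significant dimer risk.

Last 6 bases (5'→3') — forward …ACTATA, reverse …TATAGT.
Reverse complement of the reverse primer's last 6 bases: ACTATA; its first k bases are the reverse complement of the reverse primer's last k bases, so a perfect k-base overlap needs the forward primer's last k bases to equal them.
Comparing (forward last k vs required): k=1: A vs A ✓; k=2: TA vs AC ✗; k=3: ATA vs ACT ✗; k=4: TATA vs ACTA ✗; k=5: CTATA vs ACTAT ✗; k=6: ACTATA vs ACTATA ✓.
Perfect overlaps at k = 1, 6; the largest is 6.

Longest perfect overlap: 6 complementary base pairs; significant dimer risk (threshold 4).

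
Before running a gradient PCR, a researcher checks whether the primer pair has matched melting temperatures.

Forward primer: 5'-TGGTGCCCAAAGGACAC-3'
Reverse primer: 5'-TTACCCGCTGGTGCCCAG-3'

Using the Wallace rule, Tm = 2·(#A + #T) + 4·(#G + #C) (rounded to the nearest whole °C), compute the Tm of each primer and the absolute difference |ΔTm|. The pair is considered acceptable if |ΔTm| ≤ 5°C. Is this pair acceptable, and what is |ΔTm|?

|ΔTm| = 6°C; the pair is not acceptable.

Forward: A=5 T=2 G=5 C=5 → Tm = 2·7 + 4·10 = 54°C.
Reverse: A=2 T=4 G=5 C=7 → Tm = 2·6 + 4·12 = 60°C.
|ΔTm| = |54 − 60| = 6°C, > 5°C.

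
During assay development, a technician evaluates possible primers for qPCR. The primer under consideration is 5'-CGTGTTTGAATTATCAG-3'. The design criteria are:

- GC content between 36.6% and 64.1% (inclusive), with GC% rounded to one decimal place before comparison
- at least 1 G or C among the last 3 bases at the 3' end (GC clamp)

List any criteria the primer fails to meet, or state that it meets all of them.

Base counts: A=4, T=7, G=4, C=2 (length 17).
GC content: GC 6/17 = 35.3%, outside 36.6–64.1% ✗
GC clamp: 3' end CAG has 2 G/C ✓

Fails: GC content.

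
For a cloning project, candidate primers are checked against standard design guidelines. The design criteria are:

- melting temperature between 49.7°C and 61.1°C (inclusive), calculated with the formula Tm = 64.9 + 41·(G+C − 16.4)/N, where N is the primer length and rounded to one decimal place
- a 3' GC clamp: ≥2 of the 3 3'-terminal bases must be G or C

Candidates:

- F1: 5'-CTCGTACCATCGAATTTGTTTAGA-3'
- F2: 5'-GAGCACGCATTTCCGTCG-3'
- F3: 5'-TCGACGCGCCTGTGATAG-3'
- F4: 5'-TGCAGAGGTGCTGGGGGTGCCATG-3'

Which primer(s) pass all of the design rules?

F2 only.

F1 (24 nt, A=6 T=9 G=4 C=5): Tm = 64.9 + 41·(9 − 16.4)/24 = 52.3°C ✓; 3' end AGA has 1 G/C, need ≥2 ✗ — fails.
F2 (18 nt, A=3 T=4 G=5 C=6): Tm = 64.9 + 41·(11 − 16.4)/18 = 52.6°C ✓; 3' end TCG has 2 G/C ✓ — passes.
F3 (18 nt, A=3 T=4 G=6 C=5): Tm = 64.9 + 41·(11 − 16.4)/18 = 52.6°C ✓; 3' end TAG has 1 G/C, need ≥2 ✗ — fails.
F4 (24 nt, A=3 T=5 G=12 C=4): Tm = 64.9 + 41·(16 − 16.4)/24 = 64.2°C, outside 49.7–61.1°C ✗; 3' end ATG has 1 G/C, need ≥2 ✗ — fails.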